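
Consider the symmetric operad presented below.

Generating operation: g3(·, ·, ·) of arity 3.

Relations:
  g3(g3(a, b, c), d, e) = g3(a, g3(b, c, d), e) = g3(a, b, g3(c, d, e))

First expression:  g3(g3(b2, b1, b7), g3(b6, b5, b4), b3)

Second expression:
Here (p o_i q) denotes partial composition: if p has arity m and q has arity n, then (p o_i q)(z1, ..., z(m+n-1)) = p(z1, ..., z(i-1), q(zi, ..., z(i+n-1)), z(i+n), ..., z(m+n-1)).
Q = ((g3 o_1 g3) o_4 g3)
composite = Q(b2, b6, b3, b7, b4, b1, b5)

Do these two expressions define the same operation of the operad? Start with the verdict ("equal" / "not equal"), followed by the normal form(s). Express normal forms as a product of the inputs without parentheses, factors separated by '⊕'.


not equal; first: b2 ⊕ b1 ⊕ b7 ⊕ b6 ⊕ b5 ⊕ b4 ⊕ b3; second: b2 ⊕ b6 ⊕ b3 ⊕ b7 ⊕ b4 ⊕ b1 ⊕ b5


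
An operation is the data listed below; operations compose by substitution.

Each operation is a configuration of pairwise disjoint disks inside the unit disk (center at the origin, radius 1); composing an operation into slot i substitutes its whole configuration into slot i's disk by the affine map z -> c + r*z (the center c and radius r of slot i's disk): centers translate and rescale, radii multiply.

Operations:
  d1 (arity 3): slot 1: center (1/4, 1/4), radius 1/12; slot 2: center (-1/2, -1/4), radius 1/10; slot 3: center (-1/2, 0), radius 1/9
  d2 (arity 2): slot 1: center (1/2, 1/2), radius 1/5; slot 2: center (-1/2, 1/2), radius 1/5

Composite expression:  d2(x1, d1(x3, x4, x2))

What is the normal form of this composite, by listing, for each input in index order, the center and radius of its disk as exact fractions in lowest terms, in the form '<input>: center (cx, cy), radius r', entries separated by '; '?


x1: center (1/2, 1/2), radius 1/5; x2: center (-3/5, 1/2), radius 1/45; x3: center (-9/20, 11/20), radius 1/60; x4: center (-3/5, 9/20), radius 1/50


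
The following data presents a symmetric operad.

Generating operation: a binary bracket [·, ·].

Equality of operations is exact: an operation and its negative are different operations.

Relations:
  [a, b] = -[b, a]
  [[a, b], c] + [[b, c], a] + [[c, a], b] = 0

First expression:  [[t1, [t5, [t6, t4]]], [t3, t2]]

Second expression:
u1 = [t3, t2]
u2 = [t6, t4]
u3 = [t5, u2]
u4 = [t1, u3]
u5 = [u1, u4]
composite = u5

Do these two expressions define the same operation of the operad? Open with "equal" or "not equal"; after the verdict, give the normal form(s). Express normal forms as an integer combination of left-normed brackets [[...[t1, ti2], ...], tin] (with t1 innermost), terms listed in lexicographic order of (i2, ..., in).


not equal: they reduce to -[[[[[t1, t4], t6], t5], t2], t3] + [[[[[t1, t4], t6], t5], t3], t2] + [[[[[t1, t5], t4], t6], t2], t3] - [[[[[t1, t5], t4], t6], t3], t2] - [[[[[t1, t5], t6], t4], t2], t3] + [[[[[t1, t5], t6], t4], t3], t2] + [[[[[t1, t6], t4], t5], t2], t3] - [[[[[t1, t6], t4], t5], t3], t2] and [[[[[t1, t4], t6], t5], t2], t3] - [[[[[t1, t4], t6], t5], t3], t2] - [[[[[t1, t5], t4], t6], t2], t3] + [[[[[t1, t5], t4], t6], t3], t2] + [[[[[t1, t5], t6], t4], t2], t3] - [[[[[t1, t5], t6], t4], t3], t2] - [[[[[t1, t6], t4], t5], t2], t3] + [[[[[t1, t6], t4], t5], t3], t2]

The first expression, normalized: -[[[[[t1, t4], t6], t5], t2], t3] + [[[[[t1, t4], t6], t5], t3], t2] + [[[[[t1, t5], t4], t6], t2], t3] - [[[[[t1, t5], t4], t6], t3], t2] - [[[[[t1, t5], t6], t4], t2], t3] + [[[[[t1, t5], t6], t4], t3], t2] + [[[[[t1, t6], t4], t5], t2], t3] - [[[[[t1, t6], t4], t5], t3], t2]
The second expression, normalized: [[[[[t1, t4], t6], t5], t2], t3] - [[[[[t1, t4], t6], t5], t3], t2] - [[[[[t1, t5], t4], t6], t2], t3] + [[[[[t1, t5], t4], t6], t3], t2] + [[[[[t1, t5], t6], t4], t2], t3] - [[[[[t1, t5], t6], t4], t3], t2] - [[[[[t1, t6], t4], t5], t2], t3] + [[[[[t1, t6], t4], t5], t3], t2]
The normal forms differ: not equal.


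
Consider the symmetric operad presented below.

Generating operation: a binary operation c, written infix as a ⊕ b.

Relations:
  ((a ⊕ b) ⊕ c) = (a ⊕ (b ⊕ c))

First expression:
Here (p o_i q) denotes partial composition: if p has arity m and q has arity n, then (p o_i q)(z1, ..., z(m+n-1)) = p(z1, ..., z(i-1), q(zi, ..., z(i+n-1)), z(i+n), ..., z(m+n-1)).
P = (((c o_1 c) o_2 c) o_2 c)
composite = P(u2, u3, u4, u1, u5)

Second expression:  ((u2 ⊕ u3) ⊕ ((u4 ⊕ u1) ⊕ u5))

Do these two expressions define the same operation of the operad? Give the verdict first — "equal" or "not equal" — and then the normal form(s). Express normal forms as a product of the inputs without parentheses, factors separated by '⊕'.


equal — both sides give u2 ⊕ u3 ⊕ u4 ⊕ u1 ⊕ u5

In normal form, the first expression is u2 ⊕ u3 ⊕ u4 ⊕ u1 ⊕ u5
In normal form, the second expression is u2 ⊕ u3 ⊕ u4 ⊕ u1 ⊕ u5
Identical normal forms: equal.


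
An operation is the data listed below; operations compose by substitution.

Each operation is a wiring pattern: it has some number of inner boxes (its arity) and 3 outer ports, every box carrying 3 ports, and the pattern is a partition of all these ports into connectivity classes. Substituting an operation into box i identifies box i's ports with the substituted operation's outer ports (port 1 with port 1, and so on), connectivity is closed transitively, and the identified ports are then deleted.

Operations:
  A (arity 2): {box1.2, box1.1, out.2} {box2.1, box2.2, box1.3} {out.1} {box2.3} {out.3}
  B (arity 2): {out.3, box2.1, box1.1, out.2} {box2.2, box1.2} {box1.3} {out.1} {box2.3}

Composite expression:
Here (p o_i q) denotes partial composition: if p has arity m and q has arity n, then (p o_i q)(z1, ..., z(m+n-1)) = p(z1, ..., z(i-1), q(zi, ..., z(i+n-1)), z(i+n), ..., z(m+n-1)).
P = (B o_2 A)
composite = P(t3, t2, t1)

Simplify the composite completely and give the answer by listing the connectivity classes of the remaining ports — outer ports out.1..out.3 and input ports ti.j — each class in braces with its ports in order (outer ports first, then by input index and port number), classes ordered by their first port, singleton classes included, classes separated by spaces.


{out.1} {out.2, out.3, t3.1} {t1.1, t1.2, t2.3} {t1.3} {t2.1, t2.2, t3.2} {t3.3}


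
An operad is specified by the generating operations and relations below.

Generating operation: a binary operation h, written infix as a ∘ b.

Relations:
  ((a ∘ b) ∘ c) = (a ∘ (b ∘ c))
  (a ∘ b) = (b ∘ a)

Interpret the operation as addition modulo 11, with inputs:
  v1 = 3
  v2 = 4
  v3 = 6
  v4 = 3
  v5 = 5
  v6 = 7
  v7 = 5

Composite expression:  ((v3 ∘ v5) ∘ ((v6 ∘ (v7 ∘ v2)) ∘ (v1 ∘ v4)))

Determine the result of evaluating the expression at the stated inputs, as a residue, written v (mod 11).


(v3 ∘ v5) = 0
(v7 ∘ v2) = 9
(v6 ∘ (v7 ∘ v2)) = 5
(v1 ∘ v4) = 6
((v6 ∘ (v7 ∘ v2)) ∘ (v1 ∘ v4)) = 0
((v3 ∘ v5) ∘ ((v6 ∘ (v7 ∘ v2)) ∘ (v1 ∘ v4))) = 0

0 (mod 11)


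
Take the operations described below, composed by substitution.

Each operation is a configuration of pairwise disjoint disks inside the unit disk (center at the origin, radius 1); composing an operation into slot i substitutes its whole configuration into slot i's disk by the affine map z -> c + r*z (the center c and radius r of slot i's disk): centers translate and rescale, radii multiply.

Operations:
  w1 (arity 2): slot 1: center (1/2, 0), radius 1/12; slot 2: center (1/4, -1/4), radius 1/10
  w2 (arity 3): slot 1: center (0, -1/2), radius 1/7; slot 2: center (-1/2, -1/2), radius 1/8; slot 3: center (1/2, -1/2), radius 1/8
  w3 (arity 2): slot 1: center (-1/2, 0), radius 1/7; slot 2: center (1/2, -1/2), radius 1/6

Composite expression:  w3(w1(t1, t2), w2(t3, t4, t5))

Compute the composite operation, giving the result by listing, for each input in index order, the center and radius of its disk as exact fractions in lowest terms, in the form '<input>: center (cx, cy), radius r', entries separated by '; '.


t1: center (-3/7, 0), radius 1/84; t2: center (-13/28, -1/28), radius 1/70; t3: center (1/2, -7/12), radius 1/42; t4: center (5/12, -7/12), radius 1/48; t5: center (7/12, -7/12), radius 1/48

Nesting under w3 composes maps z -> c + r*z down each t-path.
for t1, the 2-step affine chain lands on center (-3/7, 0), radius 1/84
for t2, the 2-step affine chain lands on center (-13/28, -1/28), radius 1/70
for t3, the 2-step affine chain lands on center (1/2, -7/12), radius 1/42
for t4, the 2-step affine chain lands on center (5/12, -7/12), radius 1/48
for t5, the 2-step affine chain lands on center (7/12, -7/12), radius 1/48


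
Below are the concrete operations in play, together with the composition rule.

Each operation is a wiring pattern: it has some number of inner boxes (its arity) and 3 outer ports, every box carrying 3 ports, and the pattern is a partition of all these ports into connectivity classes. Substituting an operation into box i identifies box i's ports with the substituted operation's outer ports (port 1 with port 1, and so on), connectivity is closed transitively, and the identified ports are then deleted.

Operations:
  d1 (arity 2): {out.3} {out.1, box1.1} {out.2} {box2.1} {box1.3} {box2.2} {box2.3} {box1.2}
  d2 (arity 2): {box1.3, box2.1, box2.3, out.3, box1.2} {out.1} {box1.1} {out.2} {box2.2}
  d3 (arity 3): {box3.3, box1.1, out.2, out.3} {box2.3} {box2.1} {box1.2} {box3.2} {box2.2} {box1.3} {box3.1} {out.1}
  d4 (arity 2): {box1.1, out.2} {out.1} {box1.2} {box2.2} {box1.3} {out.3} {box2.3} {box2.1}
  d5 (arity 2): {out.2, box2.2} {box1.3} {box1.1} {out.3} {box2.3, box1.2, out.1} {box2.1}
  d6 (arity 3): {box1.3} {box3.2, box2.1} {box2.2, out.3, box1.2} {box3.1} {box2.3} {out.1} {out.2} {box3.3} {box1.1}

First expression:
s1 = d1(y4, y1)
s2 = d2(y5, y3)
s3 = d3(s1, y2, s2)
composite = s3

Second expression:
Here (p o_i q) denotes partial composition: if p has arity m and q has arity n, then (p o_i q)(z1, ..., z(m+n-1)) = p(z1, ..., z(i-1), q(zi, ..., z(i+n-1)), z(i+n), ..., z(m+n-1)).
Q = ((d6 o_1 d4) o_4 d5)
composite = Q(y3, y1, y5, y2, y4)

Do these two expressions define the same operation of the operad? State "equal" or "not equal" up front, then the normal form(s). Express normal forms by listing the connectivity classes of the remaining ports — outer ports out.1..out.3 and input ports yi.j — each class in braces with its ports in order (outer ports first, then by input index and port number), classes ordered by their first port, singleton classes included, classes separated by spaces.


not equal: they reduce to {out.1} {out.2, out.3, y3.1, y3.3, y4.1, y5.2, y5.3} {y1.1} {y1.2} {y1.3} {y2.1} {y2.2} {y2.3} {y3.2} {y4.2} {y4.3} {y5.1} and {out.1} {out.2} {out.3, y3.1, y5.2} {y1.1} {y1.2} {y1.3} {y2.1} {y2.2, y4.3} {y2.3} {y3.2} {y3.3} {y4.1} {y4.2, y5.1} {y5.3}

Normal form of the first expression: {out.1} {out.2, out.3, y3.1, y3.3, y4.1, y5.2, y5.3} {y1.1} {y1.2} {y1.3} {y2.1} {y2.2} {y2.3} {y3.2} {y4.2} {y4.3} {y5.1}
Normal form of the second expression: {out.1} {out.2} {out.3, y3.1, y5.2} {y1.1} {y1.2} {y1.3} {y2.1} {y2.2, y4.3} {y2.3} {y3.2} {y3.3} {y4.1} {y4.2, y5.1} {y5.3}
The normal forms differ: not equal.


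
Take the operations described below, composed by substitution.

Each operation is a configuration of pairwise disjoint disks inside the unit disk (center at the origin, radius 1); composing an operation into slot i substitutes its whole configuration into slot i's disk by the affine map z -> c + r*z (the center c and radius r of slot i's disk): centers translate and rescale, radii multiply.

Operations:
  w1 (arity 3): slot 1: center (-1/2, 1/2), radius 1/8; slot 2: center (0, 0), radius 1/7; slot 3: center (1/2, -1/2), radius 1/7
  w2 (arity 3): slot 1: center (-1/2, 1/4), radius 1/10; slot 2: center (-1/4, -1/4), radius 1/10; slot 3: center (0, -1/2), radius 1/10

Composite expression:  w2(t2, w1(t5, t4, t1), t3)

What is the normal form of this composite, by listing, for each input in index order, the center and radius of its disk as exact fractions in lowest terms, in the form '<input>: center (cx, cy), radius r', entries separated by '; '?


t1: center (-1/5, -3/10), radius 1/70; t2: center (-1/2, 1/4), radius 1/10; t3: center (0, -1/2), radius 1/10; t4: center (-1/4, -1/4), radius 1/70; t5: center (-3/10, -1/5), radius 1/80

Only the slot chain above each t matters under w2; compose those maps.
for t2, the 1-step affine chain lands on center (-1/2, 1/4), radius 1/10
for t5, the 2-step affine chain lands on center (-3/10, -1/5), radius 1/80
for t4, the 2-step affine chain lands on center (-1/4, -1/4), radius 1/70
for t1, the 2-step affine chain lands on center (-1/5, -3/10), radius 1/70
for t3, the 1-step affine chain lands on center (0, -1/2), radius 1/10


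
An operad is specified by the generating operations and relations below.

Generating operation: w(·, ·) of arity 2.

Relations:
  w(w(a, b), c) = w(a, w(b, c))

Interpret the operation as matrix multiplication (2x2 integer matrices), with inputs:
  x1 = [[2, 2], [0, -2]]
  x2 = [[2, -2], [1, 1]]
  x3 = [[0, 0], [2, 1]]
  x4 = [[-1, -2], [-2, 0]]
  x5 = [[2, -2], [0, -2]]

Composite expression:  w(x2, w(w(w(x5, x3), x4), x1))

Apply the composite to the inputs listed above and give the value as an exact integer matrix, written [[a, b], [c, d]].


[[0, 0], [32, 0]]

w(x5, x3) = [[-4, -2], [-4, -2]]
w(w(x5, x3), x4) = [[8, 8], [8, 8]]
w(w(w(x5, x3), x4), x1) = [[16, 0], [16, 0]]
w(x2, w(w(w(x5, x3), x4), x1)) = [[0, 0], [32, 0]]


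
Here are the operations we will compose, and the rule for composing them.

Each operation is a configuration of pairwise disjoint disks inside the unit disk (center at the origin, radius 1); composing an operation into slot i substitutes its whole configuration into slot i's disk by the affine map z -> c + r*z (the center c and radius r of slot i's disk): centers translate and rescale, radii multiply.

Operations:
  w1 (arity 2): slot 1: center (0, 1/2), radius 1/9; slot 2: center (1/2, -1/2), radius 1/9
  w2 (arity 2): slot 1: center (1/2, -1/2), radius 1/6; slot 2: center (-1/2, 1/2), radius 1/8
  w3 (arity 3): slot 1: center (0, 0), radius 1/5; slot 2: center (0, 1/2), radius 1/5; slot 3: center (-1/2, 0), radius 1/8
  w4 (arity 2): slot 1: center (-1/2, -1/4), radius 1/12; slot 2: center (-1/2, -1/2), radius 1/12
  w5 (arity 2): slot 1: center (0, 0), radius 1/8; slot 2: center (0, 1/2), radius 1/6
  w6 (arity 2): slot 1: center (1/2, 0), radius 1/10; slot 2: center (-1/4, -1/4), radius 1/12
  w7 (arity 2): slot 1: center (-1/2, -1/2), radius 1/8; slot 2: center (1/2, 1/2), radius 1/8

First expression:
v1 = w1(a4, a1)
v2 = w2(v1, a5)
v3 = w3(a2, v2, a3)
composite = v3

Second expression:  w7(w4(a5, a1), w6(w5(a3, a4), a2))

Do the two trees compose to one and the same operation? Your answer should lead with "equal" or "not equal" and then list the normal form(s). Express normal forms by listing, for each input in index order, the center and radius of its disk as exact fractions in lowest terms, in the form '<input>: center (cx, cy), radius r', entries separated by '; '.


not equal: they reduce to a1: center (7/60, 23/60), radius 1/270; a2: center (0, 0), radius 1/5; a3: center (-1/2, 0), radius 1/8; a4: center (1/10, 5/12), radius 1/270; a5: center (-1/10, 3/5), radius 1/40 and a1: center (-9/16, -9/16), radius 1/96; a2: center (15/32, 15/32), radius 1/96; a3: center (9/16, 1/2), radius 1/640; a4: center (9/16, 81/160), radius 1/480; a5: center (-9/16, -17/32), radius 1/96


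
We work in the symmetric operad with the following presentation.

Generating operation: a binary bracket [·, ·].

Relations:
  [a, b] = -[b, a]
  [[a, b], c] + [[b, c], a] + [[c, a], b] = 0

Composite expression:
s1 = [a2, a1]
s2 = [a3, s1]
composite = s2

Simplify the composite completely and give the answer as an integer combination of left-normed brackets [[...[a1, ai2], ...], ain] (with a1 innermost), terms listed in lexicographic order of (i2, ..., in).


[[a1, a2], a3]

Left-normed coefficients sit on the a1-initial expansion words.
Composite bracket: [a3, [a2, a1]]
Applying ab - ba throughout gives 4 signed words (2^2 = 4).
Keep just the words that open with a1:
  from a1a2a3, sign +1: term +[[a1, a2], a3]


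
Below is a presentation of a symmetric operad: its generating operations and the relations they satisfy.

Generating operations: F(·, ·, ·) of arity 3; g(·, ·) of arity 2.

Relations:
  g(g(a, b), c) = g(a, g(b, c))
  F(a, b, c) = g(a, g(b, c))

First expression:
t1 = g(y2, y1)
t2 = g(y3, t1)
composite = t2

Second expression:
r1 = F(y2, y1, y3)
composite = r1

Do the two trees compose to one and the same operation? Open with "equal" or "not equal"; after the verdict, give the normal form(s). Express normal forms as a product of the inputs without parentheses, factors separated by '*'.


not equal; the first gives y3 * y2 * y1 and the second y2 * y1 * y3

The first expression, normalized: y3 * y2 * y1
The second expression, normalized: y2 * y1 * y3
No match — not equal.


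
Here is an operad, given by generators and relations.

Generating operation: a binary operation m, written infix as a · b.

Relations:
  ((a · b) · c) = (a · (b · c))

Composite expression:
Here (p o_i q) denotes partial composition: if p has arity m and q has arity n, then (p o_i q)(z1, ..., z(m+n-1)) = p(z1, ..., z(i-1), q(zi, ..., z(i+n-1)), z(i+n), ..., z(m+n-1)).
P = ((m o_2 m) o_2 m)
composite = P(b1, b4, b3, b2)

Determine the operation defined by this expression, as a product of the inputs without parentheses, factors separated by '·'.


The m-tree's shape is irrelevant; the b-reading-order decides.
(b4 · b3) linearizes to b4 · b3
((b4 · b3) · b2) linearizes to b4 · b3 · b2
(b1 · ((b4 · b3) · b2)) linearizes to b1 · b4 · b3 · b2

b1 · b4 · b3 · b2


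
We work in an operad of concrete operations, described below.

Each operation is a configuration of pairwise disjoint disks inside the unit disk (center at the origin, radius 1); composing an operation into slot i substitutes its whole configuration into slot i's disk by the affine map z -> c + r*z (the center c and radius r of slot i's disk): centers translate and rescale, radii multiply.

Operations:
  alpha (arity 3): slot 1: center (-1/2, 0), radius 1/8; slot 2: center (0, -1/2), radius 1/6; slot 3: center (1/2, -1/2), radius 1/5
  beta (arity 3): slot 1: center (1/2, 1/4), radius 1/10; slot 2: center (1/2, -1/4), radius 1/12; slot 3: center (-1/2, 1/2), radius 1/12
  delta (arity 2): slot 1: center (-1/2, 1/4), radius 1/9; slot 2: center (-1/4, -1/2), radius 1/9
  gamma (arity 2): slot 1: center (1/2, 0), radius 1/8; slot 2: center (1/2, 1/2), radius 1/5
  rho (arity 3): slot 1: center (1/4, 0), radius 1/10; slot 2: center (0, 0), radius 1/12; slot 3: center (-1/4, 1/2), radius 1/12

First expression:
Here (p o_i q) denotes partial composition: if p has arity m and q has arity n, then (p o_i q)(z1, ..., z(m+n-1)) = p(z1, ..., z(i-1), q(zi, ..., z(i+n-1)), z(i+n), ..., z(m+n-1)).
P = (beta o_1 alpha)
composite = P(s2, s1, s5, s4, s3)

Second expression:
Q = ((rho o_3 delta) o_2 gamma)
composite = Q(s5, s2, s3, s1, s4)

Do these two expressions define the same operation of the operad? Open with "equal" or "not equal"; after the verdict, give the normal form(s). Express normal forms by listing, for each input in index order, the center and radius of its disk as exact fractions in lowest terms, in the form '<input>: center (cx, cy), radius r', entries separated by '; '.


not equal; the first gives s1: center (1/2, 1/5), radius 1/60; s2: center (9/20, 1/4), radius 1/80; s3: center (-1/2, 1/2), radius 1/12; s4: center (1/2, -1/4), radius 1/12; s5: center (11/20, 1/5), radius 1/50 and the second s1: center (-7/24, 25/48), radius 1/108; s2: center (1/24, 0), radius 1/96; s3: center (1/24, 1/24), radius 1/60; s4: center (-13/48, 11/24), radius 1/108; s5: center (1/4, 0), radius 1/10

The first composite normalizes to s1: center (1/2, 1/5), radius 1/60; s2: center (9/20, 1/4), radius 1/80; s3: center (-1/2, 1/2), radius 1/12; s4: center (1/2, -1/4), radius 1/12; s5: center (11/20, 1/5), radius 1/50
The second composite normalizes to s1: center (-7/24, 25/48), radius 1/108; s2: center (1/24, 0), radius 1/96; s3: center (1/24, 1/24), radius 1/60; s4: center (-13/48, 11/24), radius 1/108; s5: center (1/4, 0), radius 1/10
Distinct normal forms: not equal.


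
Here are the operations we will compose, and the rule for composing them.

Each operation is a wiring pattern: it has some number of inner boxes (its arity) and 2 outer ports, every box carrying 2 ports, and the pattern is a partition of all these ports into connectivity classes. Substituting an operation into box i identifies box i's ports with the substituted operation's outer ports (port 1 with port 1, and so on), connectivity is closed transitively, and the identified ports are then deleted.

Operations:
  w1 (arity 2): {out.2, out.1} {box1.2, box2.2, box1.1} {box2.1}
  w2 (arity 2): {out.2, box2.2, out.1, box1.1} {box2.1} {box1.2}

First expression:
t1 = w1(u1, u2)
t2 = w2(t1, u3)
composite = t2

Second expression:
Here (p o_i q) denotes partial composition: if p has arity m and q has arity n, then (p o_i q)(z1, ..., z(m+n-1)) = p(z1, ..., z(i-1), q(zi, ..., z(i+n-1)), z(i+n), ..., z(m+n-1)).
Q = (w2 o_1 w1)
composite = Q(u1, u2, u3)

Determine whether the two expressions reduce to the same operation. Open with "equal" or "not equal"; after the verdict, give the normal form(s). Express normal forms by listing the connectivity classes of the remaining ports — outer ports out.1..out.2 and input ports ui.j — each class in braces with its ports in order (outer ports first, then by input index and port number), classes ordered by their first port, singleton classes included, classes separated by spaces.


Normal form of the first expression: {out.1, out.2, u3.2} {u1.1, u1.2, u2.2} {u2.1} {u3.1}
Normal form of the second expression: {out.1, out.2, u3.2} {u1.1, u1.2, u2.2} {u2.1} {u3.1}
The normal forms match — equal.

equal — both sides give {out.1, out.2, u3.2} {u1.1, u1.2, u2.2} {u2.1} {u3.1}


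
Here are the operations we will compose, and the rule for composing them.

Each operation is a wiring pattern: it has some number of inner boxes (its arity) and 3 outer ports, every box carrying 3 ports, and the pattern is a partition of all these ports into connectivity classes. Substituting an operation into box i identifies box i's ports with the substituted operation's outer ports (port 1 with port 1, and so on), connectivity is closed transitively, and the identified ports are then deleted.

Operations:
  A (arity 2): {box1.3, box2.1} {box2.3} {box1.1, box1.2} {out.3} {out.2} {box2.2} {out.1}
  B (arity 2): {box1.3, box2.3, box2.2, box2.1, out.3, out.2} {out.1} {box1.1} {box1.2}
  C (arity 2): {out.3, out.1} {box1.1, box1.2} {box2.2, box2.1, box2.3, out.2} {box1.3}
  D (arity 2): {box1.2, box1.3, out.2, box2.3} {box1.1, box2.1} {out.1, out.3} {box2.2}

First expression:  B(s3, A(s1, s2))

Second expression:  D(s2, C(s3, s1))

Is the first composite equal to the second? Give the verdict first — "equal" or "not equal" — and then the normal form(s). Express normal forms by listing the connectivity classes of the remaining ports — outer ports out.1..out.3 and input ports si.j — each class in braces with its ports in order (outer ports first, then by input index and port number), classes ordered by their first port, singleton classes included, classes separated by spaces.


not equal — first {out.1} {out.2, out.3, s3.3} {s1.1, s1.2} {s1.3, s2.1} {s2.2} {s2.3} {s3.1} {s3.2}, second {out.1, out.3} {out.2, s2.1, s2.2, s2.3} {s1.1, s1.2, s1.3} {s3.1, s3.2} {s3.3}


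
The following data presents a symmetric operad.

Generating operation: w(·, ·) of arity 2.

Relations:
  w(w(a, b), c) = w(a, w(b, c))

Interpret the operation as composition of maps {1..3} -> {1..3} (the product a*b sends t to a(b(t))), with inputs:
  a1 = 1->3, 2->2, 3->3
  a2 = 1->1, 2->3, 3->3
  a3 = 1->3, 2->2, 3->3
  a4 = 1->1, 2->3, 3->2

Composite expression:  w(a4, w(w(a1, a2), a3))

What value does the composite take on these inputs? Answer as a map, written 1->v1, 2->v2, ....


1->2, 2->2, 3->2

w(a1, a2) = 1->3, 2->3, 3->3
w(w(a1, a2), a3) = 1->3, 2->3, 3->3
w(a4, w(w(a1, a2), a3)) = 1->2, 2->2, 3->2


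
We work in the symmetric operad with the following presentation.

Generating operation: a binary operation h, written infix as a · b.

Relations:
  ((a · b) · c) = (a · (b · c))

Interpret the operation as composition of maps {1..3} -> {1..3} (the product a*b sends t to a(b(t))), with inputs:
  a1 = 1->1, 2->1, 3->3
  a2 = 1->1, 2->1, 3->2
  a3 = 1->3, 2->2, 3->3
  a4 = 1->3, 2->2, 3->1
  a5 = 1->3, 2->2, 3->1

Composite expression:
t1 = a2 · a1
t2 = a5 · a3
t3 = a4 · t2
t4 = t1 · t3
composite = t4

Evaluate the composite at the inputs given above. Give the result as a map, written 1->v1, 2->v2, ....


1->2, 2->1, 3->2

(a2 · a1) = 1->1, 2->1, 3->2
(a5 · a3) = 1->1, 2->2, 3->1
(a4 · (a5 · a3)) = 1->3, 2->2, 3->3
((a2 · a1) · (a4 · (a5 · a3))) = 1->2, 2->1, 3->2


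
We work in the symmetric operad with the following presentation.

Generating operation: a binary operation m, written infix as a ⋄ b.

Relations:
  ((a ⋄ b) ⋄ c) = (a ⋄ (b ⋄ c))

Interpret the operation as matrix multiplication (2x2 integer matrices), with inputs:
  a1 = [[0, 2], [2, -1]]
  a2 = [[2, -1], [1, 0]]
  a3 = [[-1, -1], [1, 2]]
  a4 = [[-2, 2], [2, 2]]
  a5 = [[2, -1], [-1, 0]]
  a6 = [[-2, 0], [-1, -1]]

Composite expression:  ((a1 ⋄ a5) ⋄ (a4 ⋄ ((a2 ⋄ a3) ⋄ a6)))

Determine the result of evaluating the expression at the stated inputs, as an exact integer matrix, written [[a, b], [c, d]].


(a1 ⋄ a5) = [[-2, 0], [5, -2]]
(a2 ⋄ a3) = [[-3, -4], [-1, -1]]
((a2 ⋄ a3) ⋄ a6) = [[10, 4], [3, 1]]
(a4 ⋄ ((a2 ⋄ a3) ⋄ a6)) = [[-14, -6], [26, 10]]
((a1 ⋄ a5) ⋄ (a4 ⋄ ((a2 ⋄ a3) ⋄ a6))) = [[28, 12], [-122, -50]]

[[28, 12], [-122, -50]]


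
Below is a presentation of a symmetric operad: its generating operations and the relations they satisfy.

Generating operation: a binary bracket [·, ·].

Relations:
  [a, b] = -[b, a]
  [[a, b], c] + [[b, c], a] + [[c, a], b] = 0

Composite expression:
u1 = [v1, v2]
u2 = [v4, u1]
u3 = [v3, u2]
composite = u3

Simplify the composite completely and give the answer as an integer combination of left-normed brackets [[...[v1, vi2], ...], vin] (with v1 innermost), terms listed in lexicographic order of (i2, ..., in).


Expand each bracket as ab - ba; the v1-initial words give the coefficients.
Composite bracket: [v3, [v4, [v1, v2]]]
Expanding via [a, b] = ab - ba: 8 signed words (2^3 = 8).
Keep just the words that open with v1:
  the word v1v2v4v3 carries sign +1 and contributes +[[[v1, v2], v4], v3]

[[[v1, v2], v4], v3]


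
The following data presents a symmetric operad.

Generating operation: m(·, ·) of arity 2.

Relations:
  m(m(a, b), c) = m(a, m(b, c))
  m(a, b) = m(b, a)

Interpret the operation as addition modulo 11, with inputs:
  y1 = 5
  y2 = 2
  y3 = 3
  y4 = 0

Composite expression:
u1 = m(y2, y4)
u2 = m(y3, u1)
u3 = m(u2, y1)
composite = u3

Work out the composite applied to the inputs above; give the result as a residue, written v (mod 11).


10 (mod 11)

m(y2, y4) = 2
m(y3, m(y2, y4)) = 5
m(m(y3, m(y2, y4)), y1) = 10


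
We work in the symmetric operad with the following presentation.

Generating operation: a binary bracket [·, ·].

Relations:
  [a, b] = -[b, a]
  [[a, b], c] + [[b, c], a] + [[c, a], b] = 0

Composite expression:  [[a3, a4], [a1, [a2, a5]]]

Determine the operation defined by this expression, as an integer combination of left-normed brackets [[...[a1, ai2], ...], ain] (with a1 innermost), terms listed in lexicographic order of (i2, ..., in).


-[[[[a1, a2], a5], a3], a4] + [[[[a1, a2], a5], a4], a3] + [[[[a1, a5], a2], a3], a4] - [[[[a1, a5], a2], a4], a3]

Expand each bracket as ab - ba; the a1-initial words give the coefficients.
Composite bracket: [[a3, a4], [a1, [a2, a5]]]
Full expansion: 16 signed words from ab - ba (2^4 = 16).
Keep just the words that open with a1:
  a1a2a5a3a4 appears with sign -1, giving the term -[[[[a1, a2], a5], a3], a4]
  a1a2a5a4a3 appears with sign +1, giving the term +[[[[a1, a2], a5], a4], a3]
  a1a5a2a3a4 appears with sign +1, giving the term +[[[[a1, a5], a2], a3], a4]
  a1a5a2a4a3 appears with sign -1, giving the term -[[[[a1, a5], a2], a4], a3]


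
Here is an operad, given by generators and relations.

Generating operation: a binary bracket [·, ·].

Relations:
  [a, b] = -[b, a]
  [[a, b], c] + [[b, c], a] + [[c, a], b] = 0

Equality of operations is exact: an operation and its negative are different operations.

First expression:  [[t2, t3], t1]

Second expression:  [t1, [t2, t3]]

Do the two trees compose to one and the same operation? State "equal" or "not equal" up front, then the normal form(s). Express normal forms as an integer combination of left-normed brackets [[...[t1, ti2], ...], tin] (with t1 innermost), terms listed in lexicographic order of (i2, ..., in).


Normal form of the first expression: -[[t1, t2], t3] + [[t1, t3], t2]
Normal form of the second expression: [[t1, t2], t3] - [[t1, t3], t2]
The forms do not match — not equal.

not equal; the first gives -[[t1, t2], t3] + [[t1, t3], t2] and the second [[t1, t2], t3] - [[t1, t3], t2]


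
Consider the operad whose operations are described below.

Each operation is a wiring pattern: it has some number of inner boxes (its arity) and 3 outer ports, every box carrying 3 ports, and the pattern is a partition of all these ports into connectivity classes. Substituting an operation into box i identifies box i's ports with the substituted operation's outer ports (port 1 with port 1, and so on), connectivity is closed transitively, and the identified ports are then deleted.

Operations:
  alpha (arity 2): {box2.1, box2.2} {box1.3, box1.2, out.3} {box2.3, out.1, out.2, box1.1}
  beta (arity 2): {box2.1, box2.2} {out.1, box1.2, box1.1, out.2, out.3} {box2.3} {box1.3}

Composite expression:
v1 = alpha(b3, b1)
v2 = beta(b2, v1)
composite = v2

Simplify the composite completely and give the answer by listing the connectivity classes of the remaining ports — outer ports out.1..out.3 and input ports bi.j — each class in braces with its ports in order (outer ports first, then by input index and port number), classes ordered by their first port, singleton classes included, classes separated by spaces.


{out.1, out.2, out.3, b2.1, b2.2} {b1.1, b1.2} {b1.3, b3.1} {b2.3} {b3.2, b3.3}

Two ports join when wires chain via beta-identified ports.
the subtree at alpha composes to {out.1, out.2, b1.3, b3.1} {out.3, b3.2, b3.3} {b1.1, b1.2} on (b3, b1); out.j = own outer ports
the subtree at beta composes to {out.1, out.2, out.3, b2.1, b2.2} {b1.1, b1.2} {b1.3, b3.1} {b2.3} {b3.2, b3.3} on (b2, b3, b1); out.j = own outer ports


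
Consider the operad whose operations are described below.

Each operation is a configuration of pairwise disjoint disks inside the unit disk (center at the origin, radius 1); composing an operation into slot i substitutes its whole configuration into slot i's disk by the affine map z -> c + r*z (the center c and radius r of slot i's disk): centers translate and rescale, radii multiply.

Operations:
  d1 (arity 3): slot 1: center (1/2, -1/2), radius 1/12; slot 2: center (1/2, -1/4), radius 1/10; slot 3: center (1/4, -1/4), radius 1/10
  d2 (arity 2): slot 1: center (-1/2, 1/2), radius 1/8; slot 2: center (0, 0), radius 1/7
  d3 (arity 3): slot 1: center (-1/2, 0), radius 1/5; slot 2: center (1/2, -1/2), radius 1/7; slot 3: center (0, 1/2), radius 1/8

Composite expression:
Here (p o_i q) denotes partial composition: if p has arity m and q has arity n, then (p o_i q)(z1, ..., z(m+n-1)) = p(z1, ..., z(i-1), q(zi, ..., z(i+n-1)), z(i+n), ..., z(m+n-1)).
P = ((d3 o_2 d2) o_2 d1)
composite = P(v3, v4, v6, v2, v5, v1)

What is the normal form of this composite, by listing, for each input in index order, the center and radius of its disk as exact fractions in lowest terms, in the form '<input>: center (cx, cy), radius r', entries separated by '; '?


v1: center (0, 1/2), radius 1/8; v2: center (97/224, -97/224), radius 1/560; v3: center (-1/2, 0), radius 1/5; v4: center (7/16, -7/16), radius 1/672; v5: center (1/2, -1/2), radius 1/49; v6: center (7/16, -97/224), radius 1/560

Each v-disk chains the slot maps above it in d3; radii multiply.
input v3: applying the 1 nested substitution gives center (-1/2, 0), radius 1/5
input v4: applying the 3 nested substitutions gives center (7/16, -7/16), radius 1/672
input v6: applying the 3 nested substitutions gives center (7/16, -97/224), radius 1/560
input v2: applying the 3 nested substitutions gives center (97/224, -97/224), radius 1/560
input v5: applying the 2 nested substitutions gives center (1/2, -1/2), radius 1/49
input v1: applying the 1 nested substitution gives center (0, 1/2), radius 1/8


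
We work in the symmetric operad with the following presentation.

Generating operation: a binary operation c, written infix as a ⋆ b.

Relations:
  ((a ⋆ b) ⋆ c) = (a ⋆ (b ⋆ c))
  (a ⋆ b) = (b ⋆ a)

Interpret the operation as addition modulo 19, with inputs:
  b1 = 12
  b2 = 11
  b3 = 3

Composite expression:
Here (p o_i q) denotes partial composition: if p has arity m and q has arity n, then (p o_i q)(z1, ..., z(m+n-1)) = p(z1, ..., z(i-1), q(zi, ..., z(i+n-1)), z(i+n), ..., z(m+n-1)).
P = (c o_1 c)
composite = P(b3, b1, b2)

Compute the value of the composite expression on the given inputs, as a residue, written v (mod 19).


(b3 ⋆ b1) = 15
((b3 ⋆ b1) ⋆ b2) = 7

7 (mod 19)


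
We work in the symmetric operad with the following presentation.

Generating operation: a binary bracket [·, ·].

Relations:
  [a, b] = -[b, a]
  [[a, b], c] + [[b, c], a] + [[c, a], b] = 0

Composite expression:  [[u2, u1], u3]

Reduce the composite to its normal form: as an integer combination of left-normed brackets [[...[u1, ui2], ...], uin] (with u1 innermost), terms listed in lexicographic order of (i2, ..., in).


-[[u1, u2], u3]

Antisymmetry and Jacobi reduce to u1-anchored left-normed brackets.
Composite bracket: [[u2, u1], u3]
Expanding via [a, b] = ab - ba: 4 signed words (2^2 = 4).
Keep just the words that open with u1:
  word u1u2u3 has sign -1, contributing -[[u1, u2], u3]


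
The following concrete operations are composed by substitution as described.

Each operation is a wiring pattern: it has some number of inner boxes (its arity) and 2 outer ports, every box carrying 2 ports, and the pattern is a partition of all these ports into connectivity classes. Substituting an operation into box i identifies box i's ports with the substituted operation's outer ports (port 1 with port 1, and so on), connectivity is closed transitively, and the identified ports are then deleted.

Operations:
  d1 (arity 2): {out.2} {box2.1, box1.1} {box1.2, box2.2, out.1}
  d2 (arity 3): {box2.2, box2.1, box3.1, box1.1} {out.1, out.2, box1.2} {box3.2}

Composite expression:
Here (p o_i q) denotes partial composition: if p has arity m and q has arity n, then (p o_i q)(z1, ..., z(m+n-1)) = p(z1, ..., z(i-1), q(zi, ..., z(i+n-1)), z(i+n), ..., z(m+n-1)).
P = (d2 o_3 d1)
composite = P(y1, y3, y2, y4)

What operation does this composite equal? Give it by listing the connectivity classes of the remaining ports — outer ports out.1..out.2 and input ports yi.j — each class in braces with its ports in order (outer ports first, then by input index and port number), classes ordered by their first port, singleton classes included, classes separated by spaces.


{out.1, out.2, y1.2} {y1.1, y2.2, y3.1, y3.2, y4.2} {y2.1, y4.1}


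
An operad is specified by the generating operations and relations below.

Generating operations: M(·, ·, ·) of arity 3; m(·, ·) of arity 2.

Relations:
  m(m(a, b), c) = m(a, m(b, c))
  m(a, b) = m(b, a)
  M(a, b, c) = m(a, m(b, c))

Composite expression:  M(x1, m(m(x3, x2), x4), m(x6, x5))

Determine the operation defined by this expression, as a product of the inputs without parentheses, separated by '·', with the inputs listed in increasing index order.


x1 · x2 · x3 · x4 · x5 · x6

Any arrangement under M is one operation, so sort the x-inputs.
m(x3, x2) collapses to x3 · x2
m(m(x3, x2), x4) collapses to x3 · x2 · x4
m(x6, x5) collapses to x6 · x5
M(x1, m(m(x3, x2), x4), m(x6, x5)) collapses to x1 · x3 · x2 · x4 · x6 · x5
reordering the factors by index: x1 · x2 · x3 · x4 · x5 · x6


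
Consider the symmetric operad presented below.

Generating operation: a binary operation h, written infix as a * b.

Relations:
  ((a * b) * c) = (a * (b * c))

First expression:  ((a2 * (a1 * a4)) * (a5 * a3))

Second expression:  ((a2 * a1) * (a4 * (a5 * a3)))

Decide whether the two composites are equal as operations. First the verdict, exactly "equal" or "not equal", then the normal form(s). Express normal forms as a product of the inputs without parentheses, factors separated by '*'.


equal: each reduces to a2 * a1 * a4 * a5 * a3

The first expression reduces to a2 * a1 * a4 * a5 * a3
The second expression reduces to a2 * a1 * a4 * a5 * a3
Same normal form: equal.


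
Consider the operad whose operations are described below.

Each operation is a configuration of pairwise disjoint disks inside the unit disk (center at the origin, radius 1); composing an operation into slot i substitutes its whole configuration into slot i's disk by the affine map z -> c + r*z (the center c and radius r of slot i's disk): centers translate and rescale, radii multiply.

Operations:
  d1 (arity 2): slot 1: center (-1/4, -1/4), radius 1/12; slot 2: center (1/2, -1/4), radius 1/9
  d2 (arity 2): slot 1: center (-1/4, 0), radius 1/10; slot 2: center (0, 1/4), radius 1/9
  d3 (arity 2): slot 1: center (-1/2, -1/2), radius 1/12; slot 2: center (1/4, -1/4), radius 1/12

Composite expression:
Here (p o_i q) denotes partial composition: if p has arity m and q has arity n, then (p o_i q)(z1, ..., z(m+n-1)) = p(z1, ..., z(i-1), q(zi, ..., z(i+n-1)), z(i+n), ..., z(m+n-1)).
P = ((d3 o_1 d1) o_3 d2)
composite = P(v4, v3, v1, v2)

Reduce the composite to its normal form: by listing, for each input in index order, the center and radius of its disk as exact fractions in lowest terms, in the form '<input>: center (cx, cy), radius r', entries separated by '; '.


Nesting under d3 composes maps z -> c + r*z down each v-path.
for v4, the 2-step affine chain lands on center (-25/48, -25/48), radius 1/144
for v3, the 2-step affine chain lands on center (-11/24, -25/48), radius 1/108
for v1, the 2-step affine chain lands on center (11/48, -1/4), radius 1/120
for v2, the 2-step affine chain lands on center (1/4, -11/48), radius 1/108

v1: center (11/48, -1/4), radius 1/120; v2: center (1/4, -11/48), radius 1/108; v3: center (-11/24, -25/48), radius 1/108; v4: center (-25/48, -25/48), radius 1/144


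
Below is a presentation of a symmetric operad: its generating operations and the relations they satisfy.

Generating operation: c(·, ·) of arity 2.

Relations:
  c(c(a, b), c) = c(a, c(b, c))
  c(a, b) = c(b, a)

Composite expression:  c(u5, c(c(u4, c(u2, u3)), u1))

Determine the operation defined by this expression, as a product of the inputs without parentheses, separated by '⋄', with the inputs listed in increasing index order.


Reordering under c is free, so list the u-inputs canonically.
c(u2, u3) spells out as u2 ⋄ u3
c(u4, c(u2, u3)) spells out as u4 ⋄ u2 ⋄ u3
c(c(u4, c(u2, u3)), u1) spells out as u4 ⋄ u2 ⋄ u3 ⋄ u1
c(u5, c(c(u4, c(u2, u3)), u1)) spells out as u5 ⋄ u4 ⋄ u2 ⋄ u3 ⋄ u1
rearranged into index order: u1 ⋄ u2 ⋄ u3 ⋄ u4 ⋄ u5

u1 ⋄ u2 ⋄ u3 ⋄ u4 ⋄ u5


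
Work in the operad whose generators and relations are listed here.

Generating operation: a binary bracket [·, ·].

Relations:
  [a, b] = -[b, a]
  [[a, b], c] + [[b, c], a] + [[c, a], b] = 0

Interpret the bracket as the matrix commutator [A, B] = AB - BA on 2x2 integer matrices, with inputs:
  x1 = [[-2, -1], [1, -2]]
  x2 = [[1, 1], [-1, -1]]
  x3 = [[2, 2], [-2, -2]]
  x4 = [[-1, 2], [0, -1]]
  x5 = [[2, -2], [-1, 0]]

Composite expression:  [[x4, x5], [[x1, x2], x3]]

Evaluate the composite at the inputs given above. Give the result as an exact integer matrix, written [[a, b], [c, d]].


[x4, x5] = [[-2, -4], [0, 2]]
[x1, x2] = [[0, 2], [2, 0]]
[[x1, x2], x3] = [[-8, -8], [8, 8]]
[[x4, x5], [[x1, x2], x3]] = [[-32, -32], [32, 32]]

[[-32, -32], [32, 32]]
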